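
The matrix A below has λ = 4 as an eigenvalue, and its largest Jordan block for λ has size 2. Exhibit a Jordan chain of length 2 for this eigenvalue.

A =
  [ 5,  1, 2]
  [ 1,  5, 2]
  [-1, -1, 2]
A Jordan chain for λ = 4 of length 2:
v_1 = (1, 1, -1)ᵀ
v_2 = (1, 0, 0)ᵀ

Let N = A − (4)·I. We want v_2 with N^2 v_2 = 0 but N^1 v_2 ≠ 0; then v_{j-1} := N · v_j for j = 2, …, 2.

Pick v_2 = (1, 0, 0)ᵀ.
Then v_1 = N · v_2 = (1, 1, -1)ᵀ.

Sanity check: (A − (4)·I) v_1 = (0, 0, 0)ᵀ = 0. ✓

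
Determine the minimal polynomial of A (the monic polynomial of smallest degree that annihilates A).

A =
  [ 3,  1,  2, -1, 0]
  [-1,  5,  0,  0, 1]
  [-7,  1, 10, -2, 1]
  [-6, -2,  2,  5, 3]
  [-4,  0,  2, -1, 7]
x^2 - 12*x + 36

The characteristic polynomial is χ_A(x) = (x - 6)^5, so the eigenvalues are known. The minimal polynomial is
  m_A(x) = Π_λ (x − λ)^{k_λ}
where k_λ is the size of the *largest* Jordan block for λ (equivalently, the smallest k with (A − λI)^k v = 0 for every generalised eigenvector v of λ).

  λ = 6: largest Jordan block has size 2, contributing (x − 6)^2

So m_A(x) = (x - 6)^2 = x^2 - 12*x + 36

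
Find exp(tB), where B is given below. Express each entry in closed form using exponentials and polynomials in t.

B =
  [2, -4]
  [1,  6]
e^{tB} =
  [-2*t*exp(4*t) + exp(4*t), -4*t*exp(4*t)]
  [t*exp(4*t), 2*t*exp(4*t) + exp(4*t)]

Strategy: write B = P · J · P⁻¹ where J is a Jordan canonical form, so e^{tB} = P · e^{tJ} · P⁻¹, and e^{tJ} can be computed block-by-block.

B has Jordan form
J =
  [4, 1]
  [0, 4]
(up to reordering of blocks).

Per-block formulas:
  For a 2×2 Jordan block J_2(4): exp(t · J_2(4)) = e^(4t)·(I + t·N), where N is the 2×2 nilpotent shift.

After assembling e^{tJ} and conjugating by P, we get:

e^{tB} =
  [-2*t*exp(4*t) + exp(4*t), -4*t*exp(4*t)]
  [t*exp(4*t), 2*t*exp(4*t) + exp(4*t)]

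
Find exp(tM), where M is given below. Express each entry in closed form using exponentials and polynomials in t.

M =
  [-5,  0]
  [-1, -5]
e^{tM} =
  [exp(-5*t), 0]
  [-t*exp(-5*t), exp(-5*t)]

Strategy: write M = P · J · P⁻¹ where J is a Jordan canonical form, so e^{tM} = P · e^{tJ} · P⁻¹, and e^{tJ} can be computed block-by-block.

M has Jordan form
J =
  [-5,  1]
  [ 0, -5]
(up to reordering of blocks).

Per-block formulas:
  For a 2×2 Jordan block J_2(-5): exp(t · J_2(-5)) = e^(-5t)·(I + t·N), where N is the 2×2 nilpotent shift.

After assembling e^{tJ} and conjugating by P, we get:

e^{tM} =
  [exp(-5*t), 0]
  [-t*exp(-5*t), exp(-5*t)]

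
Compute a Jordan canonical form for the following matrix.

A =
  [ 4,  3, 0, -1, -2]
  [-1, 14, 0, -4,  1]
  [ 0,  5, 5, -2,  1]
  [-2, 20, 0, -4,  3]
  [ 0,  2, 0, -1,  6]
J_3(5) ⊕ J_2(5)

The characteristic polynomial is
  det(x·I − A) = x^5 - 25*x^4 + 250*x^3 - 1250*x^2 + 3125*x - 3125 = (x - 5)^5

Eigenvalues and multiplicities (the geometric multiplicity of λ is n − rank(A − λI), which equals the number of Jordan blocks for λ):
  λ = 5: algebraic multiplicity = 5, geometric multiplicity = 2

Determining the block sizes for each eigenvalue:
  λ = 5: with am = 5 and gm = 2, the partition is not yet determined (e.g. several partitions of 5 into 2 parts exist). Let N = A − (5)·I. Computing rank(N^1) = 3, rank(N^2) = 1, rank(N^3) = 0; the number of blocks of size ≥ j is rank(N^{j−1}) − rank(N^j), giving [2, 2, 1]. So we have 1 block(s) of size 3, 1 block(s) of size 2 → block sizes [3, 2]

Assembling the blocks gives a Jordan form
J =
  [5, 1, 0, 0, 0]
  [0, 5, 1, 0, 0]
  [0, 0, 5, 0, 0]
  [0, 0, 0, 5, 1]
  [0, 0, 0, 0, 5]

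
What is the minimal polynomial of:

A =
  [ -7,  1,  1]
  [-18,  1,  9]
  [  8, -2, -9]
x^3 + 15*x^2 + 75*x + 125

The characteristic polynomial is χ_A(x) = (x + 5)^3, so the eigenvalues are known. The minimal polynomial is
  m_A(x) = Π_λ (x − λ)^{k_λ}
where k_λ is the size of the *largest* Jordan block for λ (equivalently, the smallest k with (A − λI)^k v = 0 for every generalised eigenvector v of λ).

  λ = -5: largest Jordan block has size 3, contributing (x + 5)^3

So m_A(x) = (x + 5)^3 = x^3 + 15*x^2 + 75*x + 125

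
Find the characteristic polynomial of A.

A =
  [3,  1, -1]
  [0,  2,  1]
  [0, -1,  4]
x^3 - 9*x^2 + 27*x - 27

Expanding det(x·I − A) (e.g. by cofactor expansion or by noting that A is similar to its Jordan form J, which has the same characteristic polynomial as A) gives
  χ_A(x) = x^3 - 9*x^2 + 27*x - 27
which factors as (x - 3)^3. The eigenvalues (with algebraic multiplicities) are λ = 3 with multiplicity 3.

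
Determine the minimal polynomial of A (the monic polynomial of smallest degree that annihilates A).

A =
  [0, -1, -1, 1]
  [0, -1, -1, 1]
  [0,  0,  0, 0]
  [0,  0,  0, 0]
x^2 + x

The characteristic polynomial is χ_A(x) = x^3*(x + 1), so the eigenvalues are known. The minimal polynomial is
  m_A(x) = Π_λ (x − λ)^{k_λ}
where k_λ is the size of the *largest* Jordan block for λ (equivalently, the smallest k with (A − λI)^k v = 0 for every generalised eigenvector v of λ).

  λ = -1: largest Jordan block has size 1, contributing (x + 1)
  λ = 0: largest Jordan block has size 1, contributing (x − 0)

So m_A(x) = x*(x + 1) = x^2 + x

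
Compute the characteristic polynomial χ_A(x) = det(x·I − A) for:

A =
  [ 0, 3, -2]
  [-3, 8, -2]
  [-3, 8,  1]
x^3 - 9*x^2 + 27*x - 27

Expanding det(x·I − A) (e.g. by cofactor expansion or by noting that A is similar to its Jordan form J, which has the same characteristic polynomial as A) gives
  χ_A(x) = x^3 - 9*x^2 + 27*x - 27
which factors as (x - 3)^3. The eigenvalues (with algebraic multiplicities) are λ = 3 with multiplicity 3.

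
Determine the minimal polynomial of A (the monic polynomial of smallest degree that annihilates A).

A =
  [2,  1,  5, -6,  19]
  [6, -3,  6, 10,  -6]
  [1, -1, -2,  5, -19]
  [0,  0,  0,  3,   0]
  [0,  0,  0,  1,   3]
x^4 - 18*x^2 + 81

The characteristic polynomial is χ_A(x) = (x - 3)^3*(x + 3)^2, so the eigenvalues are known. The minimal polynomial is
  m_A(x) = Π_λ (x − λ)^{k_λ}
where k_λ is the size of the *largest* Jordan block for λ (equivalently, the smallest k with (A − λI)^k v = 0 for every generalised eigenvector v of λ).

  λ = -3: largest Jordan block has size 2, contributing (x + 3)^2
  λ = 3: largest Jordan block has size 2, contributing (x − 3)^2

So m_A(x) = (x - 3)^2*(x + 3)^2 = x^4 - 18*x^2 + 81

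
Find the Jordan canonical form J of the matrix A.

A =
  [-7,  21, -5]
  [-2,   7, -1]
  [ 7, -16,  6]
J_3(2)

The characteristic polynomial is
  det(x·I − A) = x^3 - 6*x^2 + 12*x - 8 = (x - 2)^3

Eigenvalues and multiplicities (the geometric multiplicity of λ is n − rank(A − λI), which equals the number of Jordan blocks for λ):
  λ = 2: algebraic multiplicity = 3, geometric multiplicity = 1

Determining the block sizes for each eigenvalue:
  λ = 2: one block (gm = 1), so the single block has size am = 3 → block sizes [3]

Assembling the blocks gives a Jordan form
J =
  [2, 1, 0]
  [0, 2, 1]
  [0, 0, 2]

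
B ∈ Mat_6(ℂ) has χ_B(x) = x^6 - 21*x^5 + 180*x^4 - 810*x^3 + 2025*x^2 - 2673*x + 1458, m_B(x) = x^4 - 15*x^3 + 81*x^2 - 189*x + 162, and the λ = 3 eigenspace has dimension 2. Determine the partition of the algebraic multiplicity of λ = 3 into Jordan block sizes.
Block sizes for λ = 3: [3, 2]

Step 1 — from the characteristic polynomial, algebraic multiplicity of λ = 3 is 5. From dim ker(B − (3)·I) = 2, there are exactly 2 Jordan blocks for λ = 3.
Step 2 — from the minimal polynomial, the factor (x − 3)^3 tells us the largest block for λ = 3 has size 3.
Step 3 — with total size 5, 2 blocks, and largest block 3, the block sizes (in nonincreasing order) are [3, 2].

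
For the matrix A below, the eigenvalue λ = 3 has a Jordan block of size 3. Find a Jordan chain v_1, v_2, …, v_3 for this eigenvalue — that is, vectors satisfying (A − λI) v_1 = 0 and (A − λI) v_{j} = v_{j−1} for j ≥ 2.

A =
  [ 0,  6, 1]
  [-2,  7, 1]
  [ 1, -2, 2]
A Jordan chain for λ = 3 of length 3:
v_1 = (-2, -1, 0)ᵀ
v_2 = (-3, -2, 1)ᵀ
v_3 = (1, 0, 0)ᵀ

Let N = A − (3)·I. We want v_3 with N^3 v_3 = 0 but N^2 v_3 ≠ 0; then v_{j-1} := N · v_j for j = 3, …, 2.

Pick v_3 = (1, 0, 0)ᵀ.
Then v_2 = N · v_3 = (-3, -2, 1)ᵀ.
Then v_1 = N · v_2 = (-2, -1, 0)ᵀ.

Sanity check: (A − (3)·I) v_1 = (0, 0, 0)ᵀ = 0. ✓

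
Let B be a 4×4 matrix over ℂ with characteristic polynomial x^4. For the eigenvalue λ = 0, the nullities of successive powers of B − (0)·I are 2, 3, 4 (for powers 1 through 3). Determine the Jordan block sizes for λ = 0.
Block sizes for λ = 0: [3, 1]

From the dimensions of kernels of powers, the number of Jordan blocks of size at least j is d_j − d_{j−1} where d_j = dim ker(N^j) (with d_0 = 0). Computing the differences gives [2, 1, 1].
The number of blocks of size exactly k is (#blocks of size ≥ k) − (#blocks of size ≥ k + 1), so the partition is: 1 block(s) of size 1, 1 block(s) of size 3.
In nonincreasing order the block sizes are [3, 1].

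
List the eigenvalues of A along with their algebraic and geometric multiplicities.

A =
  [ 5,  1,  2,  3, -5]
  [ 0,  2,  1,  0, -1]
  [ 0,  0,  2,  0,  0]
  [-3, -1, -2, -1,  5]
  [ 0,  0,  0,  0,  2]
λ = 2: alg = 5, geom = 3

Step 1 — factor the characteristic polynomial to read off the algebraic multiplicities:
  χ_A(x) = (x - 2)^5

Step 2 — compute geometric multiplicities via the rank-nullity identity g(λ) = n − rank(A − λI):
  rank(A − (2)·I) = 2, so dim ker(A − (2)·I) = n − 2 = 3

Summary:
  λ = 2: algebraic multiplicity = 5, geometric multiplicity = 3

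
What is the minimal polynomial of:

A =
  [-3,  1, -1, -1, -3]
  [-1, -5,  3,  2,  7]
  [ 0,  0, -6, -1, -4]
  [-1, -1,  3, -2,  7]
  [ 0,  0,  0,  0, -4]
x^3 + 12*x^2 + 48*x + 64

The characteristic polynomial is χ_A(x) = (x + 4)^5, so the eigenvalues are known. The minimal polynomial is
  m_A(x) = Π_λ (x − λ)^{k_λ}
where k_λ is the size of the *largest* Jordan block for λ (equivalently, the smallest k with (A − λI)^k v = 0 for every generalised eigenvector v of λ).

  λ = -4: largest Jordan block has size 3, contributing (x + 4)^3

So m_A(x) = (x + 4)^3 = x^3 + 12*x^2 + 48*x + 64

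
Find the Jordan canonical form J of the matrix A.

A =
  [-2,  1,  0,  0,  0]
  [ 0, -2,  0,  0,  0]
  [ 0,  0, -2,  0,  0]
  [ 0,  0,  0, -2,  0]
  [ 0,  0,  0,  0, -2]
J_2(-2) ⊕ J_1(-2) ⊕ J_1(-2) ⊕ J_1(-2)

The characteristic polynomial is
  det(x·I − A) = x^5 + 10*x^4 + 40*x^3 + 80*x^2 + 80*x + 32 = (x + 2)^5

Eigenvalues and multiplicities (the geometric multiplicity of λ is n − rank(A − λI), which equals the number of Jordan blocks for λ):
  λ = -2: algebraic multiplicity = 5, geometric multiplicity = 4

Determining the block sizes for each eigenvalue:
  λ = -2: 4 blocks summing to 5 forces exactly one block of size 2 and the rest size 1 → block sizes [2, 1, 1, 1]

Assembling the blocks gives a Jordan form
J =
  [-2,  1,  0,  0,  0]
  [ 0, -2,  0,  0,  0]
  [ 0,  0, -2,  0,  0]
  [ 0,  0,  0, -2,  0]
  [ 0,  0,  0,  0, -2]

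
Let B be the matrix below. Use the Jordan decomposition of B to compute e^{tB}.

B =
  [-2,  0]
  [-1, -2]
e^{tB} =
  [exp(-2*t), 0]
  [-t*exp(-2*t), exp(-2*t)]

Strategy: write B = P · J · P⁻¹ where J is a Jordan canonical form, so e^{tB} = P · e^{tJ} · P⁻¹, and e^{tJ} can be computed block-by-block.

B has Jordan form
J =
  [-2,  1]
  [ 0, -2]
(up to reordering of blocks).

Per-block formulas:
  For a 2×2 Jordan block J_2(-2): exp(t · J_2(-2)) = e^(-2t)·(I + t·N), where N is the 2×2 nilpotent shift.

After assembling e^{tJ} and conjugating by P, we get:

e^{tB} =
  [exp(-2*t), 0]
  [-t*exp(-2*t), exp(-2*t)]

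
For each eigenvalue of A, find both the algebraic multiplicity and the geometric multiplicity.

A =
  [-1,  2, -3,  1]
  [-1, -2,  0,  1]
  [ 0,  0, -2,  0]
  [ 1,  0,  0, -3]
λ = -2: alg = 4, geom = 2

Step 1 — factor the characteristic polynomial to read off the algebraic multiplicities:
  χ_A(x) = (x + 2)^4

Step 2 — compute geometric multiplicities via the rank-nullity identity g(λ) = n − rank(A − λI):
  rank(A − (-2)·I) = 2, so dim ker(A − (-2)·I) = n − 2 = 2

Summary:
  λ = -2: algebraic multiplicity = 4, geometric multiplicity = 2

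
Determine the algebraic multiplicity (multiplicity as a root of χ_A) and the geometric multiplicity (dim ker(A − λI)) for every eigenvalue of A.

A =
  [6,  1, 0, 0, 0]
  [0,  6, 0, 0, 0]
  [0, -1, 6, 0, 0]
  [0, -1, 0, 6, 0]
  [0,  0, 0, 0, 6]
λ = 6: alg = 5, geom = 4

Step 1 — factor the characteristic polynomial to read off the algebraic multiplicities:
  χ_A(x) = (x - 6)^5

Step 2 — compute geometric multiplicities via the rank-nullity identity g(λ) = n − rank(A − λI):
  rank(A − (6)·I) = 1, so dim ker(A − (6)·I) = n − 1 = 4

Summary:
  λ = 6: algebraic multiplicity = 5, geometric multiplicity = 4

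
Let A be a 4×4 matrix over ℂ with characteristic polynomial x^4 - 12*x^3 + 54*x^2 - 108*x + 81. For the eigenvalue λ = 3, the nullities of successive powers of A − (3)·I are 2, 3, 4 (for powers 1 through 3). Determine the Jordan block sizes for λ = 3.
Block sizes for λ = 3: [3, 1]

From the dimensions of kernels of powers, the number of Jordan blocks of size at least j is d_j − d_{j−1} where d_j = dim ker(N^j) (with d_0 = 0). Computing the differences gives [2, 1, 1].
The number of blocks of size exactly k is (#blocks of size ≥ k) − (#blocks of size ≥ k + 1), so the partition is: 1 block(s) of size 1, 1 block(s) of size 3.
In nonincreasing order the block sizes are [3, 1].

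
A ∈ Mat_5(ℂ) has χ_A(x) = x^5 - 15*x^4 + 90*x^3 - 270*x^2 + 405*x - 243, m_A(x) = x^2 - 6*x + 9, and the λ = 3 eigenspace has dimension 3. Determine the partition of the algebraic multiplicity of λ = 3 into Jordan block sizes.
Block sizes for λ = 3: [2, 2, 1]

Step 1 — from the characteristic polynomial, algebraic multiplicity of λ = 3 is 5. From dim ker(A − (3)·I) = 3, there are exactly 3 Jordan blocks for λ = 3.
Step 2 — from the minimal polynomial, the factor (x − 3)^2 tells us the largest block for λ = 3 has size 2.
Step 3 — with total size 5, 3 blocks, and largest block 2, the block sizes (in nonincreasing order) are [2, 2, 1].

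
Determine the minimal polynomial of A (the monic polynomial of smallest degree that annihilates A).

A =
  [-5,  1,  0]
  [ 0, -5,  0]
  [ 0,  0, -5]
x^2 + 10*x + 25

The characteristic polynomial is χ_A(x) = (x + 5)^3, so the eigenvalues are known. The minimal polynomial is
  m_A(x) = Π_λ (x − λ)^{k_λ}
where k_λ is the size of the *largest* Jordan block for λ (equivalently, the smallest k with (A − λI)^k v = 0 for every generalised eigenvector v of λ).

  λ = -5: largest Jordan block has size 2, contributing (x + 5)^2

So m_A(x) = (x + 5)^2 = x^2 + 10*x + 25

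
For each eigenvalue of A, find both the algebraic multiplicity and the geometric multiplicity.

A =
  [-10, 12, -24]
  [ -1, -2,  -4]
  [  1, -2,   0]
λ = -4: alg = 3, geom = 2

Step 1 — factor the characteristic polynomial to read off the algebraic multiplicities:
  χ_A(x) = (x + 4)^3

Step 2 — compute geometric multiplicities via the rank-nullity identity g(λ) = n − rank(A − λI):
  rank(A − (-4)·I) = 1, so dim ker(A − (-4)·I) = n − 1 = 2

Summary:
  λ = -4: algebraic multiplicity = 3, geometric multiplicity = 2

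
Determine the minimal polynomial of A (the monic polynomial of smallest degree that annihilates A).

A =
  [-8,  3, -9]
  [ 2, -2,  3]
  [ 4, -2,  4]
x^3 + 6*x^2 + 12*x + 8

The characteristic polynomial is χ_A(x) = (x + 2)^3, so the eigenvalues are known. The minimal polynomial is
  m_A(x) = Π_λ (x − λ)^{k_λ}
where k_λ is the size of the *largest* Jordan block for λ (equivalently, the smallest k with (A − λI)^k v = 0 for every generalised eigenvector v of λ).

  λ = -2: largest Jordan block has size 3, contributing (x + 2)^3

So m_A(x) = (x + 2)^3 = x^3 + 6*x^2 + 12*x + 8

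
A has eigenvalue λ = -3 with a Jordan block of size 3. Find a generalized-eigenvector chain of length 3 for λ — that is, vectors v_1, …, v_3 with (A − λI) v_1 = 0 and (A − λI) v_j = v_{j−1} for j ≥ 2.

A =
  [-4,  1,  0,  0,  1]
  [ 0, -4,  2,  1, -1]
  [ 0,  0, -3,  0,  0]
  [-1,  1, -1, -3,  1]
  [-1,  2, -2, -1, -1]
A Jordan chain for λ = -3 of length 3:
v_1 = (0, -1, 0, 0, 1)ᵀ
v_2 = (0, 2, 0, -1, -2)ᵀ
v_3 = (0, 0, 1, 0, 0)ᵀ

Let N = A − (-3)·I. We want v_3 with N^3 v_3 = 0 but N^2 v_3 ≠ 0; then v_{j-1} := N · v_j for j = 3, …, 2.

Pick v_3 = (0, 0, 1, 0, 0)ᵀ.
Then v_2 = N · v_3 = (0, 2, 0, -1, -2)ᵀ.
Then v_1 = N · v_2 = (0, -1, 0, 0, 1)ᵀ.

Sanity check: (A − (-3)·I) v_1 = (0, 0, 0, 0, 0)ᵀ = 0. ✓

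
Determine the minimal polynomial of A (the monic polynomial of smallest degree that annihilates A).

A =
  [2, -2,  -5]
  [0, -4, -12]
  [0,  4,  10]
x^3 - 8*x^2 + 20*x - 16

The characteristic polynomial is χ_A(x) = (x - 4)*(x - 2)^2, so the eigenvalues are known. The minimal polynomial is
  m_A(x) = Π_λ (x − λ)^{k_λ}
where k_λ is the size of the *largest* Jordan block for λ (equivalently, the smallest k with (A − λI)^k v = 0 for every generalised eigenvector v of λ).

  λ = 2: largest Jordan block has size 2, contributing (x − 2)^2
  λ = 4: largest Jordan block has size 1, contributing (x − 4)

So m_A(x) = (x - 4)*(x - 2)^2 = x^3 - 8*x^2 + 20*x - 16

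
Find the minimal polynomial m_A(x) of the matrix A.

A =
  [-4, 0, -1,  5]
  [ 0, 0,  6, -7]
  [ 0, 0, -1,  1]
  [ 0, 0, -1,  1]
x^4 + 4*x^3

The characteristic polynomial is χ_A(x) = x^3*(x + 4), so the eigenvalues are known. The minimal polynomial is
  m_A(x) = Π_λ (x − λ)^{k_λ}
where k_λ is the size of the *largest* Jordan block for λ (equivalently, the smallest k with (A − λI)^k v = 0 for every generalised eigenvector v of λ).

  λ = -4: largest Jordan block has size 1, contributing (x + 4)
  λ = 0: largest Jordan block has size 3, contributing (x − 0)^3

So m_A(x) = x^3*(x + 4) = x^4 + 4*x^3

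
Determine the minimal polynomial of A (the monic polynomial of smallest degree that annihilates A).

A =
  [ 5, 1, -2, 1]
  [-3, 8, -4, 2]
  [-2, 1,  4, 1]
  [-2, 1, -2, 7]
x^3 - 18*x^2 + 108*x - 216

The characteristic polynomial is χ_A(x) = (x - 6)^4, so the eigenvalues are known. The minimal polynomial is
  m_A(x) = Π_λ (x − λ)^{k_λ}
where k_λ is the size of the *largest* Jordan block for λ (equivalently, the smallest k with (A − λI)^k v = 0 for every generalised eigenvector v of λ).

  λ = 6: largest Jordan block has size 3, contributing (x − 6)^3

So m_A(x) = (x - 6)^3 = x^3 - 18*x^2 + 108*x - 216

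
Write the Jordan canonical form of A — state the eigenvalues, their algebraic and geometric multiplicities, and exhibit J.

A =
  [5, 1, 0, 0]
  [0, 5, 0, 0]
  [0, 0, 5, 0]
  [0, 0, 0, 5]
J_2(5) ⊕ J_1(5) ⊕ J_1(5)

The characteristic polynomial is
  det(x·I − A) = x^4 - 20*x^3 + 150*x^2 - 500*x + 625 = (x - 5)^4

Eigenvalues and multiplicities (the geometric multiplicity of λ is n − rank(A − λI), which equals the number of Jordan blocks for λ):
  λ = 5: algebraic multiplicity = 4, geometric multiplicity = 3

Determining the block sizes for each eigenvalue:
  λ = 5: 3 blocks summing to 4 forces exactly one block of size 2 and the rest size 1 → block sizes [2, 1, 1]

Assembling the blocks gives a Jordan form
J =
  [5, 1, 0, 0]
  [0, 5, 0, 0]
  [0, 0, 5, 0]
  [0, 0, 0, 5]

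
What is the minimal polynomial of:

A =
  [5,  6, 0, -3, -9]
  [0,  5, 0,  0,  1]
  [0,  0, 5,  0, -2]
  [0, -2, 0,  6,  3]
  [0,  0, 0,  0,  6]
x^3 - 17*x^2 + 96*x - 180

The characteristic polynomial is χ_A(x) = (x - 6)^2*(x - 5)^3, so the eigenvalues are known. The minimal polynomial is
  m_A(x) = Π_λ (x − λ)^{k_λ}
where k_λ is the size of the *largest* Jordan block for λ (equivalently, the smallest k with (A − λI)^k v = 0 for every generalised eigenvector v of λ).

  λ = 5: largest Jordan block has size 1, contributing (x − 5)
  λ = 6: largest Jordan block has size 2, contributing (x − 6)^2

So m_A(x) = (x - 6)^2*(x - 5) = x^3 - 17*x^2 + 96*x - 180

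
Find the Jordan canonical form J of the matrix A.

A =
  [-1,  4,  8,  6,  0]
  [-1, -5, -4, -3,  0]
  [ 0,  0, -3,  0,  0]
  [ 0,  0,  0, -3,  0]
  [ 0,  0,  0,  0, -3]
J_2(-3) ⊕ J_1(-3) ⊕ J_1(-3) ⊕ J_1(-3)

The characteristic polynomial is
  det(x·I − A) = x^5 + 15*x^4 + 90*x^3 + 270*x^2 + 405*x + 243 = (x + 3)^5

Eigenvalues and multiplicities (the geometric multiplicity of λ is n − rank(A − λI), which equals the number of Jordan blocks for λ):
  λ = -3: algebraic multiplicity = 5, geometric multiplicity = 4

Determining the block sizes for each eigenvalue:
  λ = -3: 4 blocks summing to 5 forces exactly one block of size 2 and the rest size 1 → block sizes [2, 1, 1, 1]

Assembling the blocks gives a Jordan form
J =
  [-3,  1,  0,  0,  0]
  [ 0, -3,  0,  0,  0]
  [ 0,  0, -3,  0,  0]
  [ 0,  0,  0, -3,  0]
  [ 0,  0,  0,  0, -3]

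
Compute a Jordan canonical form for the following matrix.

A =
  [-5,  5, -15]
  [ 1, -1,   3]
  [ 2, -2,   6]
J_2(0) ⊕ J_1(0)

The characteristic polynomial is
  det(x·I − A) = x^3

Eigenvalues and multiplicities (the geometric multiplicity of λ is n − rank(A − λI), which equals the number of Jordan blocks for λ):
  λ = 0: algebraic multiplicity = 3, geometric multiplicity = 2

Determining the block sizes for each eigenvalue:
  λ = 0: 2 blocks summing to 3 forces exactly one block of size 2 and the rest size 1 → block sizes [2, 1]

Assembling the blocks gives a Jordan form
J =
  [0, 1, 0]
  [0, 0, 0]
  [0, 0, 0]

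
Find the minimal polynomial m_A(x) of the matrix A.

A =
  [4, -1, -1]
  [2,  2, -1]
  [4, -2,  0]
x^3 - 6*x^2 + 12*x - 8

The characteristic polynomial is χ_A(x) = (x - 2)^3, so the eigenvalues are known. The minimal polynomial is
  m_A(x) = Π_λ (x − λ)^{k_λ}
where k_λ is the size of the *largest* Jordan block for λ (equivalently, the smallest k with (A − λI)^k v = 0 for every generalised eigenvector v of λ).

  λ = 2: largest Jordan block has size 3, contributing (x − 2)^3

So m_A(x) = (x - 2)^3 = x^3 - 6*x^2 + 12*x - 8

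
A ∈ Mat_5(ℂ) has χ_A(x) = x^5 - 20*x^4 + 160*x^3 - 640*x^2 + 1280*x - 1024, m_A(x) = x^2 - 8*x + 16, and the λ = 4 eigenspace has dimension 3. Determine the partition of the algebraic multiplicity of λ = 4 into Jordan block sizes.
Block sizes for λ = 4: [2, 2, 1]

Step 1 — from the characteristic polynomial, algebraic multiplicity of λ = 4 is 5. From dim ker(A − (4)·I) = 3, there are exactly 3 Jordan blocks for λ = 4.
Step 2 — from the minimal polynomial, the factor (x − 4)^2 tells us the largest block for λ = 4 has size 2.
Step 3 — with total size 5, 3 blocks, and largest block 2, the block sizes (in nonincreasing order) are [2, 2, 1].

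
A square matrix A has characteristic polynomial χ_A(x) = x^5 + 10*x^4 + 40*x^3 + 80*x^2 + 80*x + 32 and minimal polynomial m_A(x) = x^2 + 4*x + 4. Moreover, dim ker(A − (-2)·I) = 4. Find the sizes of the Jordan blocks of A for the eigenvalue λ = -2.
Block sizes for λ = -2: [2, 1, 1, 1]

Step 1 — from the characteristic polynomial, algebraic multiplicity of λ = -2 is 5. From dim ker(A − (-2)·I) = 4, there are exactly 4 Jordan blocks for λ = -2.
Step 2 — from the minimal polynomial, the factor (x + 2)^2 tells us the largest block for λ = -2 has size 2.
Step 3 — with total size 5, 4 blocks, and largest block 2, the block sizes (in nonincreasing order) are [2, 1, 1, 1].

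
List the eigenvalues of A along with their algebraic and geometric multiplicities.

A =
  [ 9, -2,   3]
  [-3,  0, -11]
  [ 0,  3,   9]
λ = 6: alg = 3, geom = 1

Step 1 — factor the characteristic polynomial to read off the algebraic multiplicities:
  χ_A(x) = (x - 6)^3

Step 2 — compute geometric multiplicities via the rank-nullity identity g(λ) = n − rank(A − λI):
  rank(A − (6)·I) = 2, so dim ker(A − (6)·I) = n − 2 = 1

Summary:
  λ = 6: algebraic multiplicity = 3, geometric multiplicity = 1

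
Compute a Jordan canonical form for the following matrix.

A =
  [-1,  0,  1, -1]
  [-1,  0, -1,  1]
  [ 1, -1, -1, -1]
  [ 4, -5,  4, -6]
J_3(-2) ⊕ J_1(-2)

The characteristic polynomial is
  det(x·I − A) = x^4 + 8*x^3 + 24*x^2 + 32*x + 16 = (x + 2)^4

Eigenvalues and multiplicities (the geometric multiplicity of λ is n − rank(A − λI), which equals the number of Jordan blocks for λ):
  λ = -2: algebraic multiplicity = 4, geometric multiplicity = 2

Determining the block sizes for each eigenvalue:
  λ = -2: with am = 4 and gm = 2, the partition is not yet determined (e.g. several partitions of 4 into 2 parts exist). Let N = A − (-2)·I. Computing rank(N^1) = 2, rank(N^2) = 1, rank(N^3) = 0; the number of blocks of size ≥ j is rank(N^{j−1}) − rank(N^j), giving [2, 1, 1]. So we have 1 block(s) of size 3, 1 block(s) of size 1 → block sizes [3, 1]

Assembling the blocks gives a Jordan form
J =
  [-2,  1,  0,  0]
  [ 0, -2,  1,  0]
  [ 0,  0, -2,  0]
  [ 0,  0,  0, -2]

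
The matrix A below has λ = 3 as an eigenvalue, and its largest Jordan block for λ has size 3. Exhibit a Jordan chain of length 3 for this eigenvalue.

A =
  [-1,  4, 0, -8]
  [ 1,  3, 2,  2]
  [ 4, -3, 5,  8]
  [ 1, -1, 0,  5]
A Jordan chain for λ = 3 of length 3:
v_1 = (12, 6, -3, -3)ᵀ
v_2 = (-4, 1, 4, 1)ᵀ
v_3 = (1, 0, 0, 0)ᵀ

Let N = A − (3)·I. We want v_3 with N^3 v_3 = 0 but N^2 v_3 ≠ 0; then v_{j-1} := N · v_j for j = 3, …, 2.

Pick v_3 = (1, 0, 0, 0)ᵀ.
Then v_2 = N · v_3 = (-4, 1, 4, 1)ᵀ.
Then v_1 = N · v_2 = (12, 6, -3, -3)ᵀ.

Sanity check: (A − (3)·I) v_1 = (0, 0, 0, 0)ᵀ = 0. ✓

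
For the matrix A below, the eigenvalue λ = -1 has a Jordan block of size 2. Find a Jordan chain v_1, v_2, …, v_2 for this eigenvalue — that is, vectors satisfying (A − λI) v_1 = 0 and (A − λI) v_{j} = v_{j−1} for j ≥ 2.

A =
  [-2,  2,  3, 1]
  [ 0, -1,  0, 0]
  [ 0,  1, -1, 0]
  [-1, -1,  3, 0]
A Jordan chain for λ = -1 of length 2:
v_1 = (-1, 0, 0, -1)ᵀ
v_2 = (1, 0, 0, 0)ᵀ

Let N = A − (-1)·I. We want v_2 with N^2 v_2 = 0 but N^1 v_2 ≠ 0; then v_{j-1} := N · v_j for j = 2, …, 2.

Pick v_2 = (1, 0, 0, 0)ᵀ.
Then v_1 = N · v_2 = (-1, 0, 0, -1)ᵀ.

Sanity check: (A − (-1)·I) v_1 = (0, 0, 0, 0)ᵀ = 0. ✓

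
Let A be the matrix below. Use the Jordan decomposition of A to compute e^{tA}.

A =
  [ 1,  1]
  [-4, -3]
e^{tA} =
  [2*t*exp(-t) + exp(-t), t*exp(-t)]
  [-4*t*exp(-t), -2*t*exp(-t) + exp(-t)]

Strategy: write A = P · J · P⁻¹ where J is a Jordan canonical form, so e^{tA} = P · e^{tJ} · P⁻¹, and e^{tJ} can be computed block-by-block.

A has Jordan form
J =
  [-1,  1]
  [ 0, -1]
(up to reordering of blocks).

Per-block formulas:
  For a 2×2 Jordan block J_2(-1): exp(t · J_2(-1)) = e^(-1t)·(I + t·N), where N is the 2×2 nilpotent shift.

After assembling e^{tJ} and conjugating by P, we get:

e^{tA} =
  [2*t*exp(-t) + exp(-t), t*exp(-t)]
  [-4*t*exp(-t), -2*t*exp(-t) + exp(-t)]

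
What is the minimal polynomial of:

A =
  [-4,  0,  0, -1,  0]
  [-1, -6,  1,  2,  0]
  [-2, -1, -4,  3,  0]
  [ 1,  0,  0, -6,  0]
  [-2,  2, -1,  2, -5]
x^3 + 15*x^2 + 75*x + 125

The characteristic polynomial is χ_A(x) = (x + 5)^5, so the eigenvalues are known. The minimal polynomial is
  m_A(x) = Π_λ (x − λ)^{k_λ}
where k_λ is the size of the *largest* Jordan block for λ (equivalently, the smallest k with (A − λI)^k v = 0 for every generalised eigenvector v of λ).

  λ = -5: largest Jordan block has size 3, contributing (x + 5)^3

So m_A(x) = (x + 5)^3 = x^3 + 15*x^2 + 75*x + 125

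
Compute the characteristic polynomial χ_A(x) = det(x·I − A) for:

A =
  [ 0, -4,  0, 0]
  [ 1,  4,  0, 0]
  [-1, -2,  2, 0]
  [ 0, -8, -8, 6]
x^4 - 12*x^3 + 48*x^2 - 80*x + 48

Expanding det(x·I − A) (e.g. by cofactor expansion or by noting that A is similar to its Jordan form J, which has the same characteristic polynomial as A) gives
  χ_A(x) = x^4 - 12*x^3 + 48*x^2 - 80*x + 48
which factors as (x - 6)*(x - 2)^3. The eigenvalues (with algebraic multiplicities) are λ = 2 with multiplicity 3, λ = 6 with multiplicity 1.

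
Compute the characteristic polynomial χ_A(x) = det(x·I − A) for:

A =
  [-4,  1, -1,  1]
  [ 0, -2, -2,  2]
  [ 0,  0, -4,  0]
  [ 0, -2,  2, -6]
x^4 + 16*x^3 + 96*x^2 + 256*x + 256

Expanding det(x·I − A) (e.g. by cofactor expansion or by noting that A is similar to its Jordan form J, which has the same characteristic polynomial as A) gives
  χ_A(x) = x^4 + 16*x^3 + 96*x^2 + 256*x + 256
which factors as (x + 4)^4. The eigenvalues (with algebraic multiplicities) are λ = -4 with multiplicity 4.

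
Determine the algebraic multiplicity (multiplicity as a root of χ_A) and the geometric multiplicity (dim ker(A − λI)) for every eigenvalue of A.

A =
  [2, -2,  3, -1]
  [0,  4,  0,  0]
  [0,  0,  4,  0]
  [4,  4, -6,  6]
λ = 4: alg = 4, geom = 3

Step 1 — factor the characteristic polynomial to read off the algebraic multiplicities:
  χ_A(x) = (x - 4)^4

Step 2 — compute geometric multiplicities via the rank-nullity identity g(λ) = n − rank(A − λI):
  rank(A − (4)·I) = 1, so dim ker(A − (4)·I) = n − 1 = 3

Summary:
  λ = 4: algebraic multiplicity = 4, geometric multiplicity = 3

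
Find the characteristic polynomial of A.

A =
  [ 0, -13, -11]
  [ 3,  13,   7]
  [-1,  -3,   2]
x^3 - 15*x^2 + 75*x - 125

Expanding det(x·I − A) (e.g. by cofactor expansion or by noting that A is similar to its Jordan form J, which has the same characteristic polynomial as A) gives
  χ_A(x) = x^3 - 15*x^2 + 75*x - 125
which factors as (x - 5)^3. The eigenvalues (with algebraic multiplicities) are λ = 5 with multiplicity 3.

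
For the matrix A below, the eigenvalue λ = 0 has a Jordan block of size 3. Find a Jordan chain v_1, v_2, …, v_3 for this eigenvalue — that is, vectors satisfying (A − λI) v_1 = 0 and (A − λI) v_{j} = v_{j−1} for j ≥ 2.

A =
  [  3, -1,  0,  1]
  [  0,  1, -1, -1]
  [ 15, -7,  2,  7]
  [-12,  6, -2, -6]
A Jordan chain for λ = 0 of length 3:
v_1 = (-3, -3, -9, 6)ᵀ
v_2 = (3, 0, 15, -12)ᵀ
v_3 = (1, 0, 0, 0)ᵀ

Let N = A − (0)·I. We want v_3 with N^3 v_3 = 0 but N^2 v_3 ≠ 0; then v_{j-1} := N · v_j for j = 3, …, 2.

Pick v_3 = (1, 0, 0, 0)ᵀ.
Then v_2 = N · v_3 = (3, 0, 15, -12)ᵀ.
Then v_1 = N · v_2 = (-3, -3, -9, 6)ᵀ.

Sanity check: (A − (0)·I) v_1 = (0, 0, 0, 0)ᵀ = 0. ✓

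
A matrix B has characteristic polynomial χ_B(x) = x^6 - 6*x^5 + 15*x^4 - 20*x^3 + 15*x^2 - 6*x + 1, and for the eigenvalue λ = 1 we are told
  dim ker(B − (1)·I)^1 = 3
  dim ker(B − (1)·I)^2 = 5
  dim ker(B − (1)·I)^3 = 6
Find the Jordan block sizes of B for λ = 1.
Block sizes for λ = 1: [3, 2, 1]

From the dimensions of kernels of powers, the number of Jordan blocks of size at least j is d_j − d_{j−1} where d_j = dim ker(N^j) (with d_0 = 0). Computing the differences gives [3, 2, 1].
The number of blocks of size exactly k is (#blocks of size ≥ k) − (#blocks of size ≥ k + 1), so the partition is: 1 block(s) of size 1, 1 block(s) of size 2, 1 block(s) of size 3.
In nonincreasing order the block sizes are [3, 2, 1].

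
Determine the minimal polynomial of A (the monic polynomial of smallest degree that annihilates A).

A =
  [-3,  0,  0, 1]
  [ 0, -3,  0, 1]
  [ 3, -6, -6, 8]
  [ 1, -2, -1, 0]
x^3 + 9*x^2 + 27*x + 27

The characteristic polynomial is χ_A(x) = (x + 3)^4, so the eigenvalues are known. The minimal polynomial is
  m_A(x) = Π_λ (x − λ)^{k_λ}
where k_λ is the size of the *largest* Jordan block for λ (equivalently, the smallest k with (A − λI)^k v = 0 for every generalised eigenvector v of λ).

  λ = -3: largest Jordan block has size 3, contributing (x + 3)^3

So m_A(x) = (x + 3)^3 = x^3 + 9*x^2 + 27*x + 27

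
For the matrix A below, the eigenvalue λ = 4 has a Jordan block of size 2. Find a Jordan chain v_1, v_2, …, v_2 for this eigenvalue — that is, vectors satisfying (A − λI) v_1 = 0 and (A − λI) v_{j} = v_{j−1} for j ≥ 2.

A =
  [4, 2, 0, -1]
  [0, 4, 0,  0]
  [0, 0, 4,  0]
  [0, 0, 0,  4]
A Jordan chain for λ = 4 of length 2:
v_1 = (2, 0, 0, 0)ᵀ
v_2 = (0, 1, 0, 0)ᵀ

Let N = A − (4)·I. We want v_2 with N^2 v_2 = 0 but N^1 v_2 ≠ 0; then v_{j-1} := N · v_j for j = 2, …, 2.

Pick v_2 = (0, 1, 0, 0)ᵀ.
Then v_1 = N · v_2 = (2, 0, 0, 0)ᵀ.

Sanity check: (A − (4)·I) v_1 = (0, 0, 0, 0)ᵀ = 0. ✓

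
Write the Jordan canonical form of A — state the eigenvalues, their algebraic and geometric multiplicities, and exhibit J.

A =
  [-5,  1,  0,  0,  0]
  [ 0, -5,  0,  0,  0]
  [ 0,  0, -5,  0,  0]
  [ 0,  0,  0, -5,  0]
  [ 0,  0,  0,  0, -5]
J_2(-5) ⊕ J_1(-5) ⊕ J_1(-5) ⊕ J_1(-5)

The characteristic polynomial is
  det(x·I − A) = x^5 + 25*x^4 + 250*x^3 + 1250*x^2 + 3125*x + 3125 = (x + 5)^5

Eigenvalues and multiplicities (the geometric multiplicity of λ is n − rank(A − λI), which equals the number of Jordan blocks for λ):
  λ = -5: algebraic multiplicity = 5, geometric multiplicity = 4

Determining the block sizes for each eigenvalue:
  λ = -5: 4 blocks summing to 5 forces exactly one block of size 2 and the rest size 1 → block sizes [2, 1, 1, 1]

Assembling the blocks gives a Jordan form
J =
  [-5,  1,  0,  0,  0]
  [ 0, -5,  0,  0,  0]
  [ 0,  0, -5,  0,  0]
  [ 0,  0,  0, -5,  0]
  [ 0,  0,  0,  0, -5]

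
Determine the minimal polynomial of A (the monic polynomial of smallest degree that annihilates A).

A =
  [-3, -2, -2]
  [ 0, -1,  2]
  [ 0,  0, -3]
x^2 + 4*x + 3

The characteristic polynomial is χ_A(x) = (x + 1)*(x + 3)^2, so the eigenvalues are known. The minimal polynomial is
  m_A(x) = Π_λ (x − λ)^{k_λ}
where k_λ is the size of the *largest* Jordan block for λ (equivalently, the smallest k with (A − λI)^k v = 0 for every generalised eigenvector v of λ).

  λ = -3: largest Jordan block has size 1, contributing (x + 3)
  λ = -1: largest Jordan block has size 1, contributing (x + 1)

So m_A(x) = (x + 1)*(x + 3) = x^2 + 4*x + 3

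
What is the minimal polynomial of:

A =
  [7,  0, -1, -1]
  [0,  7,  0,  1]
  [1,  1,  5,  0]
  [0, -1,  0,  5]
x^2 - 12*x + 36

The characteristic polynomial is χ_A(x) = (x - 6)^4, so the eigenvalues are known. The minimal polynomial is
  m_A(x) = Π_λ (x − λ)^{k_λ}
where k_λ is the size of the *largest* Jordan block for λ (equivalently, the smallest k with (A − λI)^k v = 0 for every generalised eigenvector v of λ).

  λ = 6: largest Jordan block has size 2, contributing (x − 6)^2

So m_A(x) = (x - 6)^2 = x^2 - 12*x + 36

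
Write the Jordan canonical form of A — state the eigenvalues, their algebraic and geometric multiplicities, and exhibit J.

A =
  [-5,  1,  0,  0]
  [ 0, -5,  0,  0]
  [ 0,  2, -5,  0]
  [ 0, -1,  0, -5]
J_2(-5) ⊕ J_1(-5) ⊕ J_1(-5)

The characteristic polynomial is
  det(x·I − A) = x^4 + 20*x^3 + 150*x^2 + 500*x + 625 = (x + 5)^4

Eigenvalues and multiplicities (the geometric multiplicity of λ is n − rank(A − λI), which equals the number of Jordan blocks for λ):
  λ = -5: algebraic multiplicity = 4, geometric multiplicity = 3

Determining the block sizes for each eigenvalue:
  λ = -5: 3 blocks summing to 4 forces exactly one block of size 2 and the rest size 1 → block sizes [2, 1, 1]

Assembling the blocks gives a Jordan form
J =
  [-5,  1,  0,  0]
  [ 0, -5,  0,  0]
  [ 0,  0, -5,  0]
  [ 0,  0,  0, -5]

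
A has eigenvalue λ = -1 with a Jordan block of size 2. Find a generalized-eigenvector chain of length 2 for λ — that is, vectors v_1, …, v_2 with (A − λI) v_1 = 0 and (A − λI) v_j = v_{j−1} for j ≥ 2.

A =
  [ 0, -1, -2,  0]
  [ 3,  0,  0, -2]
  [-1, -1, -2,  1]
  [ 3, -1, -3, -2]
A Jordan chain for λ = -1 of length 2:
v_1 = (1, 3, -1, 3)ᵀ
v_2 = (1, 0, 0, 0)ᵀ

Let N = A − (-1)·I. We want v_2 with N^2 v_2 = 0 but N^1 v_2 ≠ 0; then v_{j-1} := N · v_j for j = 2, …, 2.

Pick v_2 = (1, 0, 0, 0)ᵀ.
Then v_1 = N · v_2 = (1, 3, -1, 3)ᵀ.

Sanity check: (A − (-1)·I) v_1 = (0, 0, 0, 0)ᵀ = 0. ✓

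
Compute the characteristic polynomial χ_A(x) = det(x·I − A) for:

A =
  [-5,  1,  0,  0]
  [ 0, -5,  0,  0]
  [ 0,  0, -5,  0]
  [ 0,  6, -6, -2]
x^4 + 17*x^3 + 105*x^2 + 275*x + 250

Expanding det(x·I − A) (e.g. by cofactor expansion or by noting that A is similar to its Jordan form J, which has the same characteristic polynomial as A) gives
  χ_A(x) = x^4 + 17*x^3 + 105*x^2 + 275*x + 250
which factors as (x + 2)*(x + 5)^3. The eigenvalues (with algebraic multiplicities) are λ = -5 with multiplicity 3, λ = -2 with multiplicity 1.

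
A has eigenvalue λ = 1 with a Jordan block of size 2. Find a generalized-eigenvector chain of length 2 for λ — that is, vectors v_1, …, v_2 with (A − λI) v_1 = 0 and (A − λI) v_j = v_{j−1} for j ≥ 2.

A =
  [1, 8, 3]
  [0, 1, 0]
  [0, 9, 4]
A Jordan chain for λ = 1 of length 2:
v_1 = (-1, 0, 0)ᵀ
v_2 = (0, 1, -3)ᵀ

Let N = A − (1)·I. We want v_2 with N^2 v_2 = 0 but N^1 v_2 ≠ 0; then v_{j-1} := N · v_j for j = 2, …, 2.

Pick v_2 = (0, 1, -3)ᵀ.
Then v_1 = N · v_2 = (-1, 0, 0)ᵀ.

Sanity check: (A − (1)·I) v_1 = (0, 0, 0)ᵀ = 0. ✓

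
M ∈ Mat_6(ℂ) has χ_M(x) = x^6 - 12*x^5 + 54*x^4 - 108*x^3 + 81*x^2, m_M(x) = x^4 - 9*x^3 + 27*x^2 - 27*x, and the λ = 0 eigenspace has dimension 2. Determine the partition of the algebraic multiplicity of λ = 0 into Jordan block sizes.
Block sizes for λ = 0: [1, 1]

Step 1 — from the characteristic polynomial, algebraic multiplicity of λ = 0 is 2. From dim ker(M − (0)·I) = 2, there are exactly 2 Jordan blocks for λ = 0.
Step 2 — from the minimal polynomial, the factor (x − 0) tells us the largest block for λ = 0 has size 1.
Step 3 — with total size 2, 2 blocks, and largest block 1, the block sizes (in nonincreasing order) are [1, 1].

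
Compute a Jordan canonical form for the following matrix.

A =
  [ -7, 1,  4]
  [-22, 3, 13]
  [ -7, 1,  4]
J_3(0)

The characteristic polynomial is
  det(x·I − A) = x^3

Eigenvalues and multiplicities (the geometric multiplicity of λ is n − rank(A − λI), which equals the number of Jordan blocks for λ):
  λ = 0: algebraic multiplicity = 3, geometric multiplicity = 1

Determining the block sizes for each eigenvalue:
  λ = 0: one block (gm = 1), so the single block has size am = 3 → block sizes [3]

Assembling the blocks gives a Jordan form
J =
  [0, 1, 0]
  [0, 0, 1]
  [0, 0, 0]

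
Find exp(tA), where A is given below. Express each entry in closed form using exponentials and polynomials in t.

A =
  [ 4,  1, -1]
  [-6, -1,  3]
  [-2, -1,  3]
e^{tA} =
  [2*t*exp(2*t) + exp(2*t), t*exp(2*t), -t*exp(2*t)]
  [-6*t*exp(2*t), -3*t*exp(2*t) + exp(2*t), 3*t*exp(2*t)]
  [-2*t*exp(2*t), -t*exp(2*t), t*exp(2*t) + exp(2*t)]

Strategy: write A = P · J · P⁻¹ where J is a Jordan canonical form, so e^{tA} = P · e^{tJ} · P⁻¹, and e^{tJ} can be computed block-by-block.

A has Jordan form
J =
  [2, 1, 0]
  [0, 2, 0]
  [0, 0, 2]
(up to reordering of blocks).

Per-block formulas:
  For a 2×2 Jordan block J_2(2): exp(t · J_2(2)) = e^(2t)·(I + t·N), where N is the 2×2 nilpotent shift.
  For a 1×1 block at λ = 2: exp(t · [2]) = [e^(2t)].

After assembling e^{tJ} and conjugating by P, we get:

e^{tA} =
  [2*t*exp(2*t) + exp(2*t), t*exp(2*t), -t*exp(2*t)]
  [-6*t*exp(2*t), -3*t*exp(2*t) + exp(2*t), 3*t*exp(2*t)]
  [-2*t*exp(2*t), -t*exp(2*t), t*exp(2*t) + exp(2*t)]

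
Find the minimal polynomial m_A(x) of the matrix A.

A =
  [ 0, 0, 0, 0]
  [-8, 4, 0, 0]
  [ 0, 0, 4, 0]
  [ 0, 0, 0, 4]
x^2 - 4*x

The characteristic polynomial is χ_A(x) = x*(x - 4)^3, so the eigenvalues are known. The minimal polynomial is
  m_A(x) = Π_λ (x − λ)^{k_λ}
where k_λ is the size of the *largest* Jordan block for λ (equivalently, the smallest k with (A − λI)^k v = 0 for every generalised eigenvector v of λ).

  λ = 0: largest Jordan block has size 1, contributing (x − 0)
  λ = 4: largest Jordan block has size 1, contributing (x − 4)

So m_A(x) = x*(x - 4) = x^2 - 4*x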